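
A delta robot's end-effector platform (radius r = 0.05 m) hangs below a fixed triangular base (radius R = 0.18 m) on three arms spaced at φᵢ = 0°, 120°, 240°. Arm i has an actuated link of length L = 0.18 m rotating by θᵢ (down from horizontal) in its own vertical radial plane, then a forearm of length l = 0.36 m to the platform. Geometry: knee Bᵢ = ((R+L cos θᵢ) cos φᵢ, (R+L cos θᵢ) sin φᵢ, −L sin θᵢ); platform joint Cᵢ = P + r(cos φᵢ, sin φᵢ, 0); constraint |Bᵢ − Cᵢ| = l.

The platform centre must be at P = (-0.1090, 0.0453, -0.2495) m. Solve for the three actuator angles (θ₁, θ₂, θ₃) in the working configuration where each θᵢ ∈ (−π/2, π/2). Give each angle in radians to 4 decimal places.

θ₁ = 0.9599, θ₂ = -0.1749, θ₃ = 0.3491

arm 1 (φ=0.0°): x'=-0.1090, y'=0.0453
  e−x'=0.2390;  (l²−L²−(e−x')²−y'²−z²)/2L = -0.0673
  θ1 = atan2(B,A) + arccos(C/0.3455) = 0.9599
φ2=120.0° → target in arm frame (0.0937, 0.0717)
  e−x'=0.0363;  (l²−L²−(e−x')²−y'²−z²)/2L = 0.0791
  θ2 = atan2(B,A) + arccos(C/0.2521) = -0.1749
rotate P by −φ3: (0.0153, -0.1170, -0.2495)
  A cos θ + B sin θ = C:  0.1147·cos θ + -0.2495·sin θ = 0.0225
  θ3 = atan2(B,A) + arccos(C/0.2746) = 0.3491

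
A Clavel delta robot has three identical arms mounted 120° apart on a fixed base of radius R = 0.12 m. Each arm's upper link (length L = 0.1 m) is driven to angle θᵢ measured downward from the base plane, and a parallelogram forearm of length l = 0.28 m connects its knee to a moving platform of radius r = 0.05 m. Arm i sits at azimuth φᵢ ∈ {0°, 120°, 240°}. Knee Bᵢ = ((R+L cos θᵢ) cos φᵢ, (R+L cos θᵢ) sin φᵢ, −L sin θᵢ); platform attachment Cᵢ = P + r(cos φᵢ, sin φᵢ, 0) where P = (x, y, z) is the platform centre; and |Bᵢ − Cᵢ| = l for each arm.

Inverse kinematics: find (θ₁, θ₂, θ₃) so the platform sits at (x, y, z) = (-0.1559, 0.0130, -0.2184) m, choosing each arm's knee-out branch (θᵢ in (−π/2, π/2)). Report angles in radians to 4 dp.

φ1=0.0° → target in arm frame (-0.1559, 0.0130)
  A cos θ + B sin θ = C:  0.2259·cos θ + -0.2184·sin θ = -0.1525
  γ=atan2(-0.2184,0.2259)=-0.7685;  ψ=arccos(-0.4853)=2.0775;  θ1=γ+ψ≈1.3090
φ2=120.0° → target in arm frame (0.0892, 0.1285)
  e−x'=-0.0192;  (l²−L²−(e−x')²−y'²−z²)/2L = 0.0191
  γ=atan2(-0.2184,-0.0192)=-1.6585;  ψ=arccos(0.0870)=1.4836;  θ2=γ+ψ≈-0.1749
rotate P by −φ3: (0.0667, -0.1415, -0.2184)
  A cos θ + B sin θ = C:  0.0033·cos θ + -0.2184·sin θ = 0.0033
  γ=atan2(-0.2184,0.0033)=-1.5556;  ψ=arccos(0.0152)=1.5556;  θ3=γ+ψ≈-0.0001

θ₁ = 1.3090, θ₂ = -0.1749, θ₃ = -0.0001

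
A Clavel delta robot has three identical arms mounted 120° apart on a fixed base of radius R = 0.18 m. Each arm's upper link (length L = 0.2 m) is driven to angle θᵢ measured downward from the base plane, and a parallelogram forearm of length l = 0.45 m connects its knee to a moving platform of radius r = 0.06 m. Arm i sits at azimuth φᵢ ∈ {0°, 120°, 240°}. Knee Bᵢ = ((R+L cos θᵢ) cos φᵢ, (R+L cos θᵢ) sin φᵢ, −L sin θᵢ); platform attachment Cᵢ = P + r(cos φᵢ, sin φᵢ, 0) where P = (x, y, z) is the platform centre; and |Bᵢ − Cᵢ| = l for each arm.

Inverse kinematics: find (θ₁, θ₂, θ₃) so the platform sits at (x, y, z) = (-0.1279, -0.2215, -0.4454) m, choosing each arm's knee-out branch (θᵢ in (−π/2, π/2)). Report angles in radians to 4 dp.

rotate P by −φ1: (-0.1279, -0.2215, -0.4454)
  e−x'=0.2479;  (l²−L²−(e−x')²−y'²−z²)/2L = -0.3660
  √(A²+B²)=0.5097;  θ1 = -1.0629+2.3717 ≈ 1.3088
rotate P by −φ2: (-0.1279, 0.2215, -0.4454)
  A=0.2479, B=-0.4454, C=(l²−L²−A²−y'²−z²)/(2L)=-0.3660
  √(A²+B²)=0.5097;  θ2 = -1.0630+2.3717 ≈ 1.3087
φ3=240.0° → target in arm frame (0.2558, 0.0000)
  A cos θ + B sin θ = C:  -0.1358·cos θ + -0.4454·sin θ = -0.1358
  θ3 = atan2(B,A) + arccos(C/0.4656) = 0.0000

θ₁ = 1.3088, θ₂ = 1.3087, θ₃ = 0.0000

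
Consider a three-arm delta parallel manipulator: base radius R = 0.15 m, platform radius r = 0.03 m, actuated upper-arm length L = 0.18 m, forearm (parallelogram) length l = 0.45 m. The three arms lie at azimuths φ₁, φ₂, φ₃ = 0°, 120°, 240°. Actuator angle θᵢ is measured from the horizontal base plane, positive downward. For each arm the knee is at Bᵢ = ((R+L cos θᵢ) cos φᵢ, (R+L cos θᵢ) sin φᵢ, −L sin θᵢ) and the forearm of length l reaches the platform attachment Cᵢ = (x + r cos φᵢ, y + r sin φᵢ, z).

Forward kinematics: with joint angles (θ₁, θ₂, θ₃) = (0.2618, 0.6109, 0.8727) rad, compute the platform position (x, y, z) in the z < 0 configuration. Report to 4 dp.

(0.0923, 0.0476, -0.4461)

centre 1 = (0.2939·cos0.0°, 0.2939·sin0.0°, -0.0466) = (0.2939, 0.0000, -0.0466)
arm 2 at φ=120.0°: ρ2 = 0.2674;  centre 2 = (-0.1337, 0.2316, -0.1032)
arm 3 at φ=240.0°: ρ3 = 0.2357;  centre 3 = (-0.1178, -0.2041, -0.1379)
|centre ₂|²−|centre ₁|² = -0.0063;  |centre ₃|²−|centre ₁|² = -0.0140
plane₁₂: -0.8552x+0.4632y+-0.1133z = -0.0063
det = 0.7306;  x = 0.0124+-0.1791z,  y = 0.0092+-0.0860z
quadratic in z: (1.0395)z²+(0.1924)z+(-0.1210)=0, √Δ=0.7350 → z ∈ {-0.4461, 0.2610}; z = -0.4461 (taking z<0)
x = 0.0923, y = 0.0476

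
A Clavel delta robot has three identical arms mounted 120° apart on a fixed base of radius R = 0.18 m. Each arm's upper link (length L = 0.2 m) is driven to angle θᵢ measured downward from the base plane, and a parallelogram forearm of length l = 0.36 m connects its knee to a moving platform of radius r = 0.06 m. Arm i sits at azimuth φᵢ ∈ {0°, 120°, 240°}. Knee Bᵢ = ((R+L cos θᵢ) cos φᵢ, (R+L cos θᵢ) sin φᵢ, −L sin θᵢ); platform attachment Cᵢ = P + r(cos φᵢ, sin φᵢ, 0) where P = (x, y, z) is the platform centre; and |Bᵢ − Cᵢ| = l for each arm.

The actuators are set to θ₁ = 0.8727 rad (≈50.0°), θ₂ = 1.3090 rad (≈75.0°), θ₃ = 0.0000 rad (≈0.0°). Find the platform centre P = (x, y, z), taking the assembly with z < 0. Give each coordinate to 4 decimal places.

arm 1 at φ=0.0°: ρ1 = 0.2486;  S1 = (0.2486, 0.0000, -0.1532)
arm 2 at φ=120.0°: ρ2 = 0.1718;  S2 = (-0.0859, 0.1488, -0.1932)
S3 = (0.3200·cos240.0°, 0.3200·sin240.0°, 0.0000) = (-0.1600, -0.2771, 0.0000)
eliminate P² terms by subtracting sphere 1 from 2 and 3
plane₁₂: -0.6689x+0.2975y+-0.0799z = -0.0184
Cramer: x(z) = 0.0083+0.0763z;  y(z) = -0.0432+0.4403z
into |P−S₁|² = l²: 1.1997z² + 0.2317z + -0.0466 = 0;  Δ = 0.2771;  z = -0.3159 or 0.1228 → z<0 root = -0.3159
x = -0.0158, y = -0.1823

(-0.0158, -0.1823, -0.3159)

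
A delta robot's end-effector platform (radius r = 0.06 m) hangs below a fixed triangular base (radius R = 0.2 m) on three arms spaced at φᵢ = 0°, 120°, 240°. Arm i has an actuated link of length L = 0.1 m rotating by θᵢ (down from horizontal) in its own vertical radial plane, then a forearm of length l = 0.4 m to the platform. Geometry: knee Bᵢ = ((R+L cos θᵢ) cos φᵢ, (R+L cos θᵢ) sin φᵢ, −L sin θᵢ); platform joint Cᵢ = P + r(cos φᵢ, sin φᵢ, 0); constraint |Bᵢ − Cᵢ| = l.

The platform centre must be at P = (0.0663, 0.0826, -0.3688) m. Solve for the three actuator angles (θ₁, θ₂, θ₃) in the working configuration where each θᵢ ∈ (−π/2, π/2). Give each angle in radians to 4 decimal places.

θ₁ = 0.1742, θ₂ = 0.3485, θ₃ = 1.1341

rotate P by −φ1: (0.0663, 0.0826, -0.3688)
  e−x'=0.0737;  (l²−L²−(e−x')²−y'²−z²)/2L = 0.0087
  √(A²+B²)=0.3761;  θ1 = -1.3736+1.5478 ≈ 0.1742
arm 2 (φ=120.0°): x'=0.0384, y'=-0.0987
  A cos θ + B sin θ = C:  0.1016·cos θ + -0.3688·sin θ = -0.0304
  θ2 = atan2(B,A) + arccos(C/0.3825) = 0.3485
rotate P by −φ3: (-0.1047, 0.0161, -0.3688)
  A=0.2447, B=-0.3688, C=(l²−L²−A²−y'²−z²)/(2L)=-0.2307
  θ3 = atan2(B,A) + arccos(C/0.4426) = 1.1341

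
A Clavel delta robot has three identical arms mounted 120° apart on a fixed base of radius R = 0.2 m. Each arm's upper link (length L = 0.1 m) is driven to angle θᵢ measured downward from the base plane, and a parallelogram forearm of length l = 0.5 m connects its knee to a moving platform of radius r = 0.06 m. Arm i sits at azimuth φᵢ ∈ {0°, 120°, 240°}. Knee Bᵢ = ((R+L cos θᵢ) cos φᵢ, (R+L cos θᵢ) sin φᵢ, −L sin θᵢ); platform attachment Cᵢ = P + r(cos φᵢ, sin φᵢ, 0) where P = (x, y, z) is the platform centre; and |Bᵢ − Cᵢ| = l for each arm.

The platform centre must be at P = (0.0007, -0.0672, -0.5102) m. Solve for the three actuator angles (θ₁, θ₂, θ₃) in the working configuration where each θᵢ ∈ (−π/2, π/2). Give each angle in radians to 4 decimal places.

rotate P by −φ1: (0.0007, -0.0672, -0.5102)
  e−x'=0.1393;  (l²−L²−(e−x')²−y'²−z²)/2L = -0.2211
  θ1 = atan2(B,A) + arccos(C/0.5289) = 0.6979
arm 2 (φ=120.0°): x'=-0.0585, y'=0.0330
  A=0.1985, B=-0.5102, C=(l²−L²−A²−y'²−z²)/(2L)=-0.3041
  √(A²+B²)=0.5475;  θ2 = -1.1997+2.1596 ≈ 0.9600
φ3=240.0° → target in arm frame (0.0578, 0.0342)
  e−x'=0.0822;  (l²−L²−(e−x')²−y'²−z²)/2L = -0.1411
  θ3 = atan2(B,A) + arccos(C/0.5168) = 0.4362

θ₁ = 0.6979, θ₂ = 0.9600, θ₃ = 0.4362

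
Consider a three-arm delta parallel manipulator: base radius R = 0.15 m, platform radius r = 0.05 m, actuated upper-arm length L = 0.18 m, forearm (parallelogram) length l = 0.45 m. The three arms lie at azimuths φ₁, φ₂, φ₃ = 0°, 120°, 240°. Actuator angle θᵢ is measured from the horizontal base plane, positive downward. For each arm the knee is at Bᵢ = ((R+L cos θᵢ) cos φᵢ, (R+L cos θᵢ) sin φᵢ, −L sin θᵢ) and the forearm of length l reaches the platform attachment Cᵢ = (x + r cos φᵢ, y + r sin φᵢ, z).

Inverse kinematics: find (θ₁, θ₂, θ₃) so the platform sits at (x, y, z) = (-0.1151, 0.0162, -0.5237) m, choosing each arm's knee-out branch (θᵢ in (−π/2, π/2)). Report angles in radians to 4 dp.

rotate P by −φ1: (-0.1151, 0.0162, -0.5237)
  A cos θ + B sin θ = C:  0.2151·cos θ + -0.5237·sin θ = -0.4186
  θ1 = atan2(B,A) + arccos(C/0.5662) = 1.2218
arm 2 (φ=120.0°): x'=0.0716, y'=0.0916
  A cos θ + B sin θ = C:  0.0284·cos θ + -0.5237·sin θ = -0.3149
  γ=atan2(-0.5237,0.0284)=-1.5166;  ψ=arccos(-0.6004)=2.2148;  θ2=γ+ψ≈0.6982
rotate P by −φ3: (0.0435, -0.1078, -0.5237)
  A cos θ + B sin θ = C:  0.0565·cos θ + -0.5237·sin θ = -0.3305
  θ3 = atan2(B,A) + arccos(C/0.5267) = 0.7856

θ₁ = 1.2218, θ₂ = 0.6982, θ₃ = 0.7856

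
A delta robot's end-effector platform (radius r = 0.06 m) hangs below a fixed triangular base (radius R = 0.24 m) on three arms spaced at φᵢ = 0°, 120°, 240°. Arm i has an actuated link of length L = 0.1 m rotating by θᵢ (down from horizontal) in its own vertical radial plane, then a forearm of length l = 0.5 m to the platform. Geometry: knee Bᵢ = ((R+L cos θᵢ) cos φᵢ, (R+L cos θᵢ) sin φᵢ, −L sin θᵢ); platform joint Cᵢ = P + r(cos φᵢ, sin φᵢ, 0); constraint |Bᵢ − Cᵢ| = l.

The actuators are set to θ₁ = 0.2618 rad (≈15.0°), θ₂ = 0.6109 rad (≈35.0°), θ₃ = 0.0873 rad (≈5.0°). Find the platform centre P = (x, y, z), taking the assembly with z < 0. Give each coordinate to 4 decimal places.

centre 1 = (0.2766·cos0.0°, 0.2766·sin0.0°, -0.0259) = (0.2766, 0.0000, -0.0259)
centre 2 = (0.2619·cos120.0°, 0.2619·sin120.0°, -0.0574) = (-0.1310, 0.2268, -0.0574)
φ3=240.0°: virtual centre (-0.1398, -0.2422, -0.0087), radius l
|centre ₂|²−|centre ₁|² = -0.0053;  |centre ₃|²−|centre ₁|² = 0.0011
plane₁₂: -0.8151x+0.4536y+-0.0630z = -0.0053
det = 0.7726;  x = 0.0027+-0.0193z,  y = -0.0068+0.1041z
sphere 1 gives Az²+Bz+C=0 with A=1.0112, B=0.0609, C=-0.1743;  B²−4AC=0.7085;  roots -0.4463, 0.3861;  negative root z = -0.4463
x = 0.0113, y = -0.0533

(0.0113, -0.0533, -0.4463)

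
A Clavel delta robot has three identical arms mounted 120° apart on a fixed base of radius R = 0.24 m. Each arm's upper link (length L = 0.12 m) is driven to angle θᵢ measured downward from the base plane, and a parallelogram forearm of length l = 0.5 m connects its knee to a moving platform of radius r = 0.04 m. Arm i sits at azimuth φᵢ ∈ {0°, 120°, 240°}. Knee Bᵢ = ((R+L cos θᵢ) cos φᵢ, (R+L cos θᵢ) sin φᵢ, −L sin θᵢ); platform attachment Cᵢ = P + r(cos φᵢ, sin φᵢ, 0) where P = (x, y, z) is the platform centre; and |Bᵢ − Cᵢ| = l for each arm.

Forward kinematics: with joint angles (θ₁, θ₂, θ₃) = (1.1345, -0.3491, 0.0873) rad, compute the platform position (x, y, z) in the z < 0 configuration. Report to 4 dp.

φ1=0.0°: virtual centre (0.2507, 0.0000, -0.1088), radius l
S2 = (0.3128·cos120.0°, 0.3128·sin120.0°, 0.0410) = (-0.1564, 0.2709, 0.0410)
arm 3 at φ=240.0°: ρ3 = 0.3195;  S3 = (-0.1598, -0.2767, -0.0105)
subtract pairs → two planes through P
plane₁₂: -0.8142x+0.5417y+0.2996z = 0.0248
Cramer: x(z) = -0.0320+0.3041z;  y(z) = -0.0023-0.0959z
quadratic in z: (1.1017)z²+(0.0460)z+(-0.1582)=0, √Δ=0.8363 → z ∈ {-0.4004, 0.3587}; z = -0.4004 (taking z<0)
x = -0.1538, y = 0.0361

(-0.1538, 0.0361, -0.4004)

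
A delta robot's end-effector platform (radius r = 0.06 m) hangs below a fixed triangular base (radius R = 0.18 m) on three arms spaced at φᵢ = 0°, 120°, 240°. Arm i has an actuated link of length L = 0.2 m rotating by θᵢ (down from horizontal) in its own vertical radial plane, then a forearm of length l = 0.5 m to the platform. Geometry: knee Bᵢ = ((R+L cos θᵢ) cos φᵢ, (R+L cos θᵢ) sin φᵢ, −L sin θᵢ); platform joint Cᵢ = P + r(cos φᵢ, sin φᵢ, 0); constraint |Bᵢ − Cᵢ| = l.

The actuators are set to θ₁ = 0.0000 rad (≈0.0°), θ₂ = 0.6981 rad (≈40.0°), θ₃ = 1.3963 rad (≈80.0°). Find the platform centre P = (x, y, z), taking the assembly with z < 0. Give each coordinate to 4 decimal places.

(0.2260, 0.1602, -0.4642)

arm 1 at φ=0.0°: (R−r)+L cos θ1 = 0.3200;  centre 1 = (0.3200, 0.0000, 0.0000)
centre 2 = (0.2732·cos120.0°, 0.2732·sin120.0°, -0.1286) = (-0.1366, 0.2366, -0.1286)
φ3=240.0°: virtual centre (-0.0774, -0.1340, -0.1970), radius l
eliminate P² terms by subtracting sphere 1 from 2 and 3
[-0.9132 0.4732 -0.2571]·P = -0.0112;  [-0.7947 -0.2680 -0.3939]·P = -0.0397
det = 0.6208;  x = 0.0351+-0.4113z,  y = 0.0440+-0.2503z
into |P−centre ₁|² = l²: 1.2318z² + 0.2123z + -0.1669 = 0;  Δ = 0.8674;  z = -0.4642 or 0.2918 → z<0 root = -0.4642
x = 0.2260, y = 0.1602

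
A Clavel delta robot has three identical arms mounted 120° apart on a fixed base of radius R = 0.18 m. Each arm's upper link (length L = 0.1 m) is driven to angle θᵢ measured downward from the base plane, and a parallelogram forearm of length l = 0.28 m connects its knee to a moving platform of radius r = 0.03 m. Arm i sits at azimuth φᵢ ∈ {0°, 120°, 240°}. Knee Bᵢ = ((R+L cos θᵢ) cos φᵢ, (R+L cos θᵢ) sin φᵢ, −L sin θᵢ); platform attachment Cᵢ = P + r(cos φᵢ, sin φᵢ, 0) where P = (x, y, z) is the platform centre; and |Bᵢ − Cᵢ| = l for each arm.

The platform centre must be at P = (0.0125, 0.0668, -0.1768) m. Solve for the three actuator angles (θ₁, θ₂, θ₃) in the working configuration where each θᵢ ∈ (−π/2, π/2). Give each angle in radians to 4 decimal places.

θ₁ = 0.3485, θ₂ = -0.1740, θ₃ = 1.0471

arm 1 (φ=0.0°): x'=0.0125, y'=0.0668
  A cos θ + B sin θ = C:  0.1375·cos θ + -0.1768·sin θ = 0.0689
  θ1 = atan2(B,A) + arccos(C/0.2240) = 0.3485
rotate P by −φ2: (0.0516, -0.0442, -0.1768)
  A=0.0984, B=-0.1768, C=(l²−L²−A²−y'²−z²)/(2L)=0.1275
  γ=atan2(-0.1768,0.0984)=-1.0629;  ψ=arccos(0.6302)=0.8890;  θ2=γ+ψ≈-0.1740
arm 3 (φ=240.0°): x'=-0.0641, y'=-0.0226
  A=0.2141, B=-0.1768, C=(l²−L²−A²−y'²−z²)/(2L)=-0.0460
  √(A²+B²)=0.2777;  θ3 = -0.6903+1.7374 ≈ 1.0471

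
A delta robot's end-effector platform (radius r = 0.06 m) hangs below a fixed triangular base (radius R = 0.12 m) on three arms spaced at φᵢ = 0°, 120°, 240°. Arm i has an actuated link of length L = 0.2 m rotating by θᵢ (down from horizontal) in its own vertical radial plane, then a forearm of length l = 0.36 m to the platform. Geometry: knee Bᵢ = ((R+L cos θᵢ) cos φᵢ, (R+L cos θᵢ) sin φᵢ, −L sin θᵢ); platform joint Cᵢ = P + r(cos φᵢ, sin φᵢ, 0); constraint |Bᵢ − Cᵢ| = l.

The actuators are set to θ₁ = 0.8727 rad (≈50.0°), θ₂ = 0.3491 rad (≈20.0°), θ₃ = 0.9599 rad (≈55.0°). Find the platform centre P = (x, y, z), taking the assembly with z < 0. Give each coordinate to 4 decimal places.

(-0.0434, 0.1130, -0.4042)

O1 = (0.1886·cos0.0°, 0.1886·sin0.0°, -0.1532) = (0.1886, 0.0000, -0.1532)
arm 2 at φ=120.0°: (R−r)+L cos θ2 = 0.2479;  O2 = (-0.1240, 0.2147, -0.0684)
φ3=240.0°: virtual centre (-0.0874, -0.1513, -0.1638), radius l
subtract pairs → two planes through P
[-0.6250 0.4294 0.1696]·P = 0.0071;  [-0.5518 -0.3026 -0.0212]·P = -0.0017
det = 0.4261;  x = -0.0034+0.0991z,  y = 0.0117+-0.2508z
sphere 1 gives Az²+Bz+C=0 with A=1.0727, B=0.2626, C=-0.0691;  B²−4AC=0.3656;  roots -0.4042, 0.1595;  negative root z = -0.4042
x = -0.0434, y = 0.1130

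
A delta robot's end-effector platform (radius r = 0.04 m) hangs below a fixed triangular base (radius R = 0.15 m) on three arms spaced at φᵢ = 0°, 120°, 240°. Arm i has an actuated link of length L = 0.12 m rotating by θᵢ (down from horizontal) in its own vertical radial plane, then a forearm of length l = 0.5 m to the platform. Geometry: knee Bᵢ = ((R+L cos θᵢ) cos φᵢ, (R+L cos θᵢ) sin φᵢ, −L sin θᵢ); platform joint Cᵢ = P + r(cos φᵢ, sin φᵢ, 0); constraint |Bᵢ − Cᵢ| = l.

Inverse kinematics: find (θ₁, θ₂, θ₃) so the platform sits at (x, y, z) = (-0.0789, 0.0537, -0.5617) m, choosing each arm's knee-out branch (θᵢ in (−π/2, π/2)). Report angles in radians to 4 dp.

θ₁ = 1.3089, θ₂ = 0.6979, θ₃ = 1.0468

arm 1 (φ=0.0°): x'=-0.0789, y'=0.0537
  A cos θ + B sin θ = C:  0.1889·cos θ + -0.5617·sin θ = -0.4936
  γ=atan2(-0.5617,0.1889)=-1.2464;  ψ=arccos(-0.8330)=2.5553;  θ1=γ+ψ≈1.3089
rotate P by −φ2: (0.0860, 0.0415, -0.5617)
  e−x'=0.0240;  (l²−L²−(e−x')²−y'²−z²)/2L = -0.3425
  γ=atan2(-0.5617,0.0240)=-1.5280;  ψ=arccos(-0.6092)=2.2259;  θ2=γ+ψ≈0.6979
rotate P by −φ3: (-0.0071, -0.0952, -0.5617)
  A cos θ + B sin θ = C:  0.1171·cos θ + -0.5617·sin θ = -0.4278
  θ3 = atan2(B,A) + arccos(C/0.5738) = 1.0468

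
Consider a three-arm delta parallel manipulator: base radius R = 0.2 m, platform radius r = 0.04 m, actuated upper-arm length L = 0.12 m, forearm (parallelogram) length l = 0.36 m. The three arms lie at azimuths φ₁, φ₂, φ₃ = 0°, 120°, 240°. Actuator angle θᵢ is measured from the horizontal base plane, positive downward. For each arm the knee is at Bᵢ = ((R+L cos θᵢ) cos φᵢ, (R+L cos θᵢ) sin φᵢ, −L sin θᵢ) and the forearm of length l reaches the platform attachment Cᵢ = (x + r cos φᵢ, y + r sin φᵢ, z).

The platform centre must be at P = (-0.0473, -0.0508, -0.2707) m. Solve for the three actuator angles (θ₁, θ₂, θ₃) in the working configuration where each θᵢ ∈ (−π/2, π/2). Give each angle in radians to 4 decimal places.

θ₁ = 0.6979, θ₂ = 0.5237, θ₃ = -0.1752

φ1=0.0° → target in arm frame (-0.0473, -0.0508)
  e−x'=0.2073;  (l²−L²−(e−x')²−y'²−z²)/2L = -0.0151
  √(A²+B²)=0.3410;  θ1 = -0.9173+1.6152 ≈ 0.6979
φ2=120.0° → target in arm frame (-0.0203, 0.0664)
  e−x'=0.1803;  (l²−L²−(e−x')²−y'²−z²)/2L = 0.0208
  γ=atan2(-0.2707,0.1803)=-0.9831;  ψ=arccos(0.0640)=1.5068;  θ2=γ+ψ≈0.5237
rotate P by −φ3: (0.0676, -0.0156, -0.2707)
  A=0.0924, B=-0.2707, C=(l²−L²−A²−y'²−z²)/(2L)=0.1381
  γ=atan2(-0.2707,0.0924)=-1.2420;  ψ=arccos(0.4829)=1.0668;  θ3=γ+ψ≈-0.1752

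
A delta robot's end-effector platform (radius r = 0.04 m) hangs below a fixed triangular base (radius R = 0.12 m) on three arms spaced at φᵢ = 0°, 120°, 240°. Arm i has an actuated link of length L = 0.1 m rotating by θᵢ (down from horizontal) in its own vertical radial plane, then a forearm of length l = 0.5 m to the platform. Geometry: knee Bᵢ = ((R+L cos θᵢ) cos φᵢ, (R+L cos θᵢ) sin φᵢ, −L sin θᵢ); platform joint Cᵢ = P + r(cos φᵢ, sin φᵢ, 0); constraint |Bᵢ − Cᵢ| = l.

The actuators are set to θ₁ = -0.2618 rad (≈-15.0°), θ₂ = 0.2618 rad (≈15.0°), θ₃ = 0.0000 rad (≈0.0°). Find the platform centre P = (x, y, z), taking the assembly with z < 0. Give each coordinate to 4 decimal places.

φ1=0.0°: virtual centre (0.1766, 0.0000, 0.0259), radius l
S2 = (0.1766·cos120.0°, 0.1766·sin120.0°, -0.0259) = (-0.0883, 0.1529, -0.0259)
arm 3 at φ=240.0°: e+L cos θ3 = 0.1800;  S3 = (-0.0900, -0.1559, 0.0000)
|S₂|²−|S₁|² = 0.0000;  |S₃|²−|S₁|² = 0.0005
linear system: -0.5298x+0.3059y = 0.0000−-0.1035z; -0.5332x+-0.3118y = 0.0005−-0.0518z
det = 0.3283;  x = -0.0005+-0.1466z,  y = -0.0009+0.0846z
quadratic in z: (1.0286)z²+(0.0000)z+(-0.2180)=0, √Δ=0.9470 → z ∈ {-0.4603, 0.4603}; z = -0.4603 (taking z<0)
x = 0.0670, y = -0.0398

(0.0670, -0.0398, -0.4603)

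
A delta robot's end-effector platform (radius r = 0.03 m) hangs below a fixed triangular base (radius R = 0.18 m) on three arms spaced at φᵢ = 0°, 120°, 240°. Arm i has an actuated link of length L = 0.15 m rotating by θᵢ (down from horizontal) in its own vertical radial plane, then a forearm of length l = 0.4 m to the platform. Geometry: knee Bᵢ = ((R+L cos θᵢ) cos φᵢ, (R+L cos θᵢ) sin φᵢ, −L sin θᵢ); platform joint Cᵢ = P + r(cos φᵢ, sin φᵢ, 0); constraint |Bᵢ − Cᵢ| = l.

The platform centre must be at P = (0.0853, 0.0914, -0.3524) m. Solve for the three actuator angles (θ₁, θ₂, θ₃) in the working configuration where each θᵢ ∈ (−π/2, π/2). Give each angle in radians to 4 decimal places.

θ₁ = 0.1744, θ₂ = 0.4367, θ₃ = 1.1345

rotate P by −φ1: (0.0853, 0.0914, -0.3524)
  A=0.0647, B=-0.3524, C=(l²−L²−A²−y'²−z²)/(2L)=0.0026
  θ1 = atan2(B,A) + arccos(C/0.3583) = 0.1744
φ2=120.0° → target in arm frame (0.0365, -0.1196)
  A cos θ + B sin θ = C:  0.1135·cos θ + -0.3524·sin θ = -0.0462
  θ2 = atan2(B,A) + arccos(C/0.3702) = 0.4367
rotate P by −φ3: (-0.1218, 0.0282, -0.3524)
  A=0.2718, B=-0.3524, C=(l²−L²−A²−y'²−z²)/(2L)=-0.2045
  √(A²+B²)=0.4450;  θ3 = -0.9138+2.0483 ≈ 1.1345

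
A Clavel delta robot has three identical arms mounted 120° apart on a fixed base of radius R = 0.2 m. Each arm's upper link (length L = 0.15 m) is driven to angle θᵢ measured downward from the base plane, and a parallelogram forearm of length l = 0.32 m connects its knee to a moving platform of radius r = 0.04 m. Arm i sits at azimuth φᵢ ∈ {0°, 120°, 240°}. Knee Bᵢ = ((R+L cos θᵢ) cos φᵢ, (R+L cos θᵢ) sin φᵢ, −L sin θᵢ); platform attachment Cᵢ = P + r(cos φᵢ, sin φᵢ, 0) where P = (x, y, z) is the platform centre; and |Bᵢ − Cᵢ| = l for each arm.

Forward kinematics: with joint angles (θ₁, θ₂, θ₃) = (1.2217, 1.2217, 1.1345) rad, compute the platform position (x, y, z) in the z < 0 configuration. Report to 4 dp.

φ1=0.0°: virtual centre (0.2113, 0.0000, -0.1410), radius l
arm 2 at φ=120.0°: e+L cos θ2 = 0.2113;  O2 = (-0.1057, 0.1830, -0.1410)
O3 = (0.2234·cos240.0°, 0.2234·sin240.0°, -0.1359) = (-0.1117, -0.1935, -0.1359)
subtract pairs → two planes through P
plane₁₂: -0.6339x+0.3660y+0.0000z = 0.0000
det = 0.4817;  x = -0.0029+0.0076z,  y = -0.0051+0.0132z
into |P−O₁|² = l²: 1.0002z² + 0.2785z + -0.0366 = 0;  Δ = 0.2240;  z = -0.3758 or 0.0974 → z<0 root = -0.3758
x = -0.0058, y = -0.0100

(-0.0058, -0.0100, -0.3758)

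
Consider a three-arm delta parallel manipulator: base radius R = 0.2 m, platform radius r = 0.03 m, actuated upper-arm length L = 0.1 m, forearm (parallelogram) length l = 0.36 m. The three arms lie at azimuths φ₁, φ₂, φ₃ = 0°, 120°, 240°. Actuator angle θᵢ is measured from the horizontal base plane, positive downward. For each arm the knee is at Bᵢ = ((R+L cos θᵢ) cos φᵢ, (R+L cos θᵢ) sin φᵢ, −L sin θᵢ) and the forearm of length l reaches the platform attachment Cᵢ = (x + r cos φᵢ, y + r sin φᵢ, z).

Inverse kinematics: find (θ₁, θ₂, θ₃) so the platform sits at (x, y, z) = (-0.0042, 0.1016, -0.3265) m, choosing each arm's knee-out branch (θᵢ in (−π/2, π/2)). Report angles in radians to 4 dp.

θ₁ = 0.8733, θ₂ = 0.1747, θ₃ = 1.3966

φ1=0.0° → target in arm frame (-0.0042, 0.1016)
  A=0.1742, B=-0.3265, C=(l²−L²−A²−y'²−z²)/(2L)=-0.1384
  θ1 = atan2(B,A) + arccos(C/0.3701) = 0.8733
arm 2 (φ=120.0°): x'=0.0901, y'=-0.0472
  A cos θ + B sin θ = C:  0.0799·cos θ + -0.3265·sin θ = 0.0219
  θ2 = atan2(B,A) + arccos(C/0.3361) = 0.1747
arm 3 (φ=240.0°): x'=-0.0859, y'=-0.0544
  A=0.2559, B=-0.3265, C=(l²−L²−A²−y'²−z²)/(2L)=-0.2772
  θ3 = atan2(B,A) + arccos(C/0.4148) = 1.3966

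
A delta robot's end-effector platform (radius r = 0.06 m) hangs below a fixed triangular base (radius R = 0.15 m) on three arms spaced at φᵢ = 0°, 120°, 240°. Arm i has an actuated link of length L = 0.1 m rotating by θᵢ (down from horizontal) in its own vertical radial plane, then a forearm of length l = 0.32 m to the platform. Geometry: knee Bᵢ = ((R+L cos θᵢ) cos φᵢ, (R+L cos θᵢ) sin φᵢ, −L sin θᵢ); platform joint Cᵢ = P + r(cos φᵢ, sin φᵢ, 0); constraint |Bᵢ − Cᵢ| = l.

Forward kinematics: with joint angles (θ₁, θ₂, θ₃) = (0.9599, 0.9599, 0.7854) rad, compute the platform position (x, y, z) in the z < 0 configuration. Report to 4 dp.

O1 = (0.1474·cos0.0°, 0.1474·sin0.0°, -0.0819) = (0.1474, 0.0000, -0.0819)
φ2=120.0°: virtual centre (-0.0737, 0.1276, -0.0819), radius l
φ3=240.0°: virtual centre (-0.0804, -0.1392, -0.0707), radius l
subtract pairs → two planes through P
plane₁₂: -0.4421x+0.2552y+0.0000z = 0.0000
det = 0.2393;  x = -0.0026+0.0239z,  y = -0.0044+0.0414z
sphere 1 gives Az²+Bz+C=0 with A=1.0023, B=0.1563, C=-0.0732;  B²−4AC=0.3179;  roots -0.3592, 0.2033;  negative root z = -0.3592
x = -0.0111, y = -0.0193

(-0.0111, -0.0193, -0.3592)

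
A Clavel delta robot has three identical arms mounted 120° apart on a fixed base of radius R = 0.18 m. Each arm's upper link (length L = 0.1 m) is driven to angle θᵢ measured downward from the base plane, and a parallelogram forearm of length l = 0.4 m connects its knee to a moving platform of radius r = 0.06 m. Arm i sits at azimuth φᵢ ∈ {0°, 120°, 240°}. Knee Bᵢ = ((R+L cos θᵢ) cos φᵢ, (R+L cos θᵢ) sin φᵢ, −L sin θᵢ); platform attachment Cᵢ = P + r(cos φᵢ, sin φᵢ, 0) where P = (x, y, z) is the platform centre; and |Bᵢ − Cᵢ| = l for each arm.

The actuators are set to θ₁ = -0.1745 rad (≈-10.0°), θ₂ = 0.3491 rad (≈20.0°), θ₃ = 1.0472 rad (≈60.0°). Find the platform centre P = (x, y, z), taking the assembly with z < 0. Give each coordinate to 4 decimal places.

(0.1033, 0.0790, -0.3575)

O1 = (0.2185·cos0.0°, 0.2185·sin0.0°, 0.0174) = (0.2185, 0.0000, 0.0174)
O2 = (0.2140·cos120.0°, 0.2140·sin120.0°, -0.0342) = (-0.1070, 0.1853, -0.0342)
O3 = (0.1700·cos240.0°, 0.1700·sin240.0°, -0.0866) = (-0.0850, -0.1472, -0.0866)
subtract pairs → two planes through P
[-0.6509 0.3706 -0.1031]·P = -0.0011;  [-0.6070 -0.2944 -0.2079]·P = -0.0116
Cramer: x(z) = 0.0111-0.2579z;  y(z) = 0.0166-0.1746z
sphere 1 gives Az²+Bz+C=0 with A=1.0970, B=0.0664, C=-0.1164;  B²−4AC=0.5153;  roots -0.3575, 0.2969;  negative root z = -0.3575
x = 0.1033, y = 0.0790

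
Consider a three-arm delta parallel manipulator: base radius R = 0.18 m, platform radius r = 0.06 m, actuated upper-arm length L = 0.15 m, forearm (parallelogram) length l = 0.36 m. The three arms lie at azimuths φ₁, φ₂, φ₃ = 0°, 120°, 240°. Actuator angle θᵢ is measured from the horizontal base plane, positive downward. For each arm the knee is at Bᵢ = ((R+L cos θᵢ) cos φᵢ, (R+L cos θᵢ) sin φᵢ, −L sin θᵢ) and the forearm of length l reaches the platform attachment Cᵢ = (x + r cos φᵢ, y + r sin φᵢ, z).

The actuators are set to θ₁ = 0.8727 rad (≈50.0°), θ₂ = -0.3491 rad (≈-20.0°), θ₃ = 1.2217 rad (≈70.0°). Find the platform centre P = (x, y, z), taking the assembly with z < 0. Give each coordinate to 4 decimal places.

(-0.0425, 0.1746, -0.2940)

arm 1 at φ=0.0°: (R−r)+L cos θ1 = 0.2164;  S1 = (0.2164, 0.0000, -0.1149)
arm 2 at φ=120.0°: (R−r)+L cos θ2 = 0.2610;  S2 = (-0.1305, 0.2260, 0.0513)
S3 = (0.1713·cos240.0°, 0.1713·sin240.0°, -0.1410) = (-0.0857, -0.1484, -0.1410)
eliminate P² terms by subtracting sphere 1 from 2 and 3
plane₁₂: -0.6938x+0.4520y+0.3324z = 0.0107
Cramer: x(z) = 0.0036+0.1568z;  y(z) = 0.0292-0.4948z
sphere 1 gives Az²+Bz+C=0 with A=1.2694, B=0.1342, C=-0.0703;  B²−4AC=0.3747;  roots -0.2940, 0.1883;  negative root z = -0.2940
x = -0.0425, y = 0.1746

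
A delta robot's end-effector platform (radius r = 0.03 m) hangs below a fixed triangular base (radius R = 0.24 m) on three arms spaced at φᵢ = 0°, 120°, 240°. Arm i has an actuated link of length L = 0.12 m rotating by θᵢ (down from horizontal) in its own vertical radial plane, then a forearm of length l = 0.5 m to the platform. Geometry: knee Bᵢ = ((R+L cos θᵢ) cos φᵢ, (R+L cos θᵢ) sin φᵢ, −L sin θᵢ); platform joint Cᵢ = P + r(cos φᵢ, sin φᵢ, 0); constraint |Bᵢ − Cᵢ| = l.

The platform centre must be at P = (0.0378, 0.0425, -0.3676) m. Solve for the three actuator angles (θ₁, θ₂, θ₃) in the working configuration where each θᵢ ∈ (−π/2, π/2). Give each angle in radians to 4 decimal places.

rotate P by −φ1: (0.0378, 0.0425, -0.3676)
  e−x'=0.1722;  (l²−L²−(e−x')²−y'²−z²)/2L = 0.2875
  θ1 = atan2(B,A) + arccos(C/0.4059) = -0.3491
arm 2 (φ=120.0°): x'=0.0179, y'=-0.0540
  A=0.1921, B=-0.3676, C=(l²−L²−A²−y'²−z²)/(2L)=0.2527
  θ2 = atan2(B,A) + arccos(C/0.4148) = -0.1737
rotate P by −φ3: (-0.0557, 0.0115, -0.3676)
  A cos θ + B sin θ = C:  0.2657·cos θ + -0.3676·sin θ = 0.1239
  √(A²+B²)=0.4536;  θ3 = -0.9449+1.2941 ≈ 0.3492

θ₁ = -0.3491, θ₂ = -0.1737, θ₃ = 0.3492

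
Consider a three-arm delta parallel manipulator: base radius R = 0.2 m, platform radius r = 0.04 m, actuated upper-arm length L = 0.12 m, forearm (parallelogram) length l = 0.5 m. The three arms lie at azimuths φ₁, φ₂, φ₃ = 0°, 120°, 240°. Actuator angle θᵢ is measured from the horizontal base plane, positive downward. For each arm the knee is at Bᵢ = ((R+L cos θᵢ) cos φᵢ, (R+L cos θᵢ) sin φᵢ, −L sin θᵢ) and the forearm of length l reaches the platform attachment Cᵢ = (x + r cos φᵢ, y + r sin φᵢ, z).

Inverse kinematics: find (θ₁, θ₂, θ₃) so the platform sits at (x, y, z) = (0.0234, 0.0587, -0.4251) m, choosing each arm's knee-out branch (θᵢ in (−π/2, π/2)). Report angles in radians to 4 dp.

φ1=0.0° → target in arm frame (0.0234, 0.0587)
  e−x'=0.1366;  (l²−L²−(e−x')²−y'²−z²)/2L = 0.1366
  θ1 = atan2(B,A) + arccos(C/0.4465) = 0.0000
φ2=120.0° → target in arm frame (0.0391, -0.0496)
  A=0.1209, B=-0.4251, C=(l²−L²−A²−y'²−z²)/(2L)=0.1576
  θ2 = atan2(B,A) + arccos(C/0.4419) = -0.0876
rotate P by −φ3: (-0.0625, -0.0091, -0.4251)
  A=0.2225, B=-0.4251, C=(l²−L²−A²−y'²−z²)/(2L)=0.0220
  θ3 = atan2(B,A) + arccos(C/0.4798) = 0.4364

θ₁ = 0.0000, θ₂ = -0.0876, θ₃ = 0.4364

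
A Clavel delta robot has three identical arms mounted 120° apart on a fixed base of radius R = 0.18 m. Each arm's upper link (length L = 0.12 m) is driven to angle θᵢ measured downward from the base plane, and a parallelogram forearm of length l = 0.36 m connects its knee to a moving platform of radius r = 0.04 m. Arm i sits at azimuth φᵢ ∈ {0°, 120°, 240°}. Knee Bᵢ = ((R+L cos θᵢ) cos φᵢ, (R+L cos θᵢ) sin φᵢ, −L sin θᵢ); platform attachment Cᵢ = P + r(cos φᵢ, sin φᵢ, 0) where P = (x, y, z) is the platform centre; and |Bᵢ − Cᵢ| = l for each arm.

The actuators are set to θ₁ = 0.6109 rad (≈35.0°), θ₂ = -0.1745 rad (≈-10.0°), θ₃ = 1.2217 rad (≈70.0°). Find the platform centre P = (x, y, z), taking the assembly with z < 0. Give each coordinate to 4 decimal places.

(0.0005, 0.1349, -0.3031)

O1 = (0.2383·cos0.0°, 0.2383·sin0.0°, -0.0688) = (0.2383, 0.0000, -0.0688)
O2 = (0.2582·cos120.0°, 0.2582·sin120.0°, 0.0208) = (-0.1291, 0.2236, 0.0208)
O3 = (0.1810·cos240.0°, 0.1810·sin240.0°, -0.1128) = (-0.0905, -0.1568, -0.1128)
eliminate P² terms by subtracting sphere 1 from 2 and 3
plane₁₂: -0.7348x+0.4472y+0.1793z = 0.0056
det = 0.5245;  x = 0.0103+0.0323z,  y = 0.0294+-0.3479z
into |P−O₁|² = l²: 1.1221z² + 0.1024z + -0.0720 = 0;  Δ = 0.3338;  z = -0.3031 or 0.2118 → z<0 root = -0.3031
x = 0.0005, y = 0.1349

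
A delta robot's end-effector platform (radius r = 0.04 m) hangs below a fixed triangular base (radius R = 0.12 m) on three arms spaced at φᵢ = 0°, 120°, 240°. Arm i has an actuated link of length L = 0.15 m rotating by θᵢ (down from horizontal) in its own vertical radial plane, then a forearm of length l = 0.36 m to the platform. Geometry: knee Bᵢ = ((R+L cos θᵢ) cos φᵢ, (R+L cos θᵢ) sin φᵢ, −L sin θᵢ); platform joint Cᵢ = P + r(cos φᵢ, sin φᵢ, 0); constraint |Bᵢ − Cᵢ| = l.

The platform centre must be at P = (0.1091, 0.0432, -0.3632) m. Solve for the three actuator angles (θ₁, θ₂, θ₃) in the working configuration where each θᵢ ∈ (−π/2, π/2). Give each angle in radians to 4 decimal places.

rotate P by −φ1: (0.1091, 0.0432, -0.3632)
  A=-0.0291, B=-0.3632, C=(l²−L²−A²−y'²−z²)/(2L)=-0.0918
  √(A²+B²)=0.3644;  θ1 = -1.6507+1.8254 ≈ 0.1746
rotate P by −φ2: (-0.0171, -0.1161, -0.3632)
  A cos θ + B sin θ = C:  0.0971·cos θ + -0.3632·sin θ = -0.1591
  √(A²+B²)=0.3760;  θ2 = -1.3095+2.0077 ≈ 0.6982
rotate P by −φ3: (-0.0920, 0.0729, -0.3632)
  A=0.1720, B=-0.3632, C=(l²−L²−A²−y'²−z²)/(2L)=-0.1990
  θ3 = atan2(B,A) + arccos(C/0.4019) = 0.9602

θ₁ = 0.1746, θ₂ = 0.6982, θ₃ = 0.9602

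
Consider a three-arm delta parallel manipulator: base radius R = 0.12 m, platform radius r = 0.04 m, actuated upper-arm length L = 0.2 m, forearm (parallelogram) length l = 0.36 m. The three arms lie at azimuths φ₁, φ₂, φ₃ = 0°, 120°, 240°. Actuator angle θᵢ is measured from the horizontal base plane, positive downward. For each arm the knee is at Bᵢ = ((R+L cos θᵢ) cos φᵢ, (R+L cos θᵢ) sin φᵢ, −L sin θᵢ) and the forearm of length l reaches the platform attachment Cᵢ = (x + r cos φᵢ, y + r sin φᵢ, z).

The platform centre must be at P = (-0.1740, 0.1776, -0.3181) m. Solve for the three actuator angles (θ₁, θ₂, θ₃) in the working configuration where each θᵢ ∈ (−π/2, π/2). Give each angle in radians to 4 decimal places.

θ₁ = 1.3961, θ₂ = -0.1743, θ₃ = 1.1344

arm 1 (φ=0.0°): x'=-0.1740, y'=0.1776
  e−x'=0.2540;  (l²−L²−(e−x')²−y'²−z²)/2L = -0.2691
  θ1 = atan2(B,A) + arccos(C/0.4071) = 1.3961
rotate P by −φ2: (0.2408, 0.0619, -0.3181)
  e−x'=-0.1608;  (l²−L²−(e−x')²−y'²−z²)/2L = -0.1032
  √(A²+B²)=0.3564;  θ2 = -2.0389+1.8645 ≈ -0.1743
rotate P by −φ3: (-0.0668, -0.2395, -0.3181)
  e−x'=0.1468;  (l²−L²−(e−x')²−y'²−z²)/2L = -0.2262
  θ3 = atan2(B,A) + arccos(C/0.3503) = 1.1344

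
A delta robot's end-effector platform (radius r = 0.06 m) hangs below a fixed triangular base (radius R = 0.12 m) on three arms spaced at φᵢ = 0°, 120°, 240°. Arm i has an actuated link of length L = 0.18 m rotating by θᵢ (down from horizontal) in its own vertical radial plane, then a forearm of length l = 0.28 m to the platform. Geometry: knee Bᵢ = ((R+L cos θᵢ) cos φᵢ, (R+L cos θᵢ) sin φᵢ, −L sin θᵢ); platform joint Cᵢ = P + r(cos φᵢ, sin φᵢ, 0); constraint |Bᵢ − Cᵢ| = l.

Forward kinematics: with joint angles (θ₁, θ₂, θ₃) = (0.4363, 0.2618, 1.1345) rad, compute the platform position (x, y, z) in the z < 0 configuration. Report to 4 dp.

arm 1 at φ=0.0°: e+L cos θ1 = 0.2231;  S1 = (0.2231, 0.0000, -0.0761)
S2 = (0.2339·cos120.0°, 0.2339·sin120.0°, -0.0466) = (-0.1169, 0.2025, -0.0466)
arm 3 at φ=240.0°: e+L cos θ3 = 0.1361;  S3 = (-0.0680, -0.1178, -0.1631)
|S₂|²−|S₁|² = 0.0013;  |S₃|²−|S₁|² = -0.0104
linear system: -0.6801x+0.4051y = 0.0013−0.0590z; -0.5823x+-0.2357y = -0.0104−-0.1741z
det = 0.3962;  x = 0.0099+-0.1430z,  y = 0.0198+-0.3856z
quadratic in z: (1.1691)z²+(0.1978)z+(-0.0268)=0, √Δ=0.4053 → z ∈ {-0.2579, 0.0887}; z = -0.2579 (taking z<0)
x = 0.0468, y = 0.1193

(0.0468, 0.1193, -0.2579)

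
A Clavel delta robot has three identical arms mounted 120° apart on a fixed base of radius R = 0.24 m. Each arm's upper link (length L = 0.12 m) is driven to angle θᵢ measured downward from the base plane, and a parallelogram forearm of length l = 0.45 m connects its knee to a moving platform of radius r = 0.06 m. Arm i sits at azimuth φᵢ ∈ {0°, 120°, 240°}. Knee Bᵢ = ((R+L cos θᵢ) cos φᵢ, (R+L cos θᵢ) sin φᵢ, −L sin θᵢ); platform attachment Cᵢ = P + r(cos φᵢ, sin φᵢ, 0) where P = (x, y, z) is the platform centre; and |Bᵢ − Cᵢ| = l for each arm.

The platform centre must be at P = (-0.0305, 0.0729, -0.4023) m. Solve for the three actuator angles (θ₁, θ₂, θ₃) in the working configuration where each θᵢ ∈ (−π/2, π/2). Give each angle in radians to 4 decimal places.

θ₁ = 0.6982, θ₂ = 0.0878, θ₃ = 0.7857

arm 1 (φ=0.0°): x'=-0.0305, y'=0.0729
  A cos θ + B sin θ = C:  0.2105·cos θ + -0.4023·sin θ = -0.0974
  √(A²+B²)=0.4540;  θ1 = -1.0887+1.7869 ≈ 0.6982
φ2=120.0° → target in arm frame (0.0784, -0.0100)
  A cos θ + B sin θ = C:  0.1016·cos θ + -0.4023·sin θ = 0.0660
  γ=atan2(-0.4023,0.1016)=-1.3234;  ψ=arccos(0.1589)=1.4112;  θ2=γ+ψ≈0.0878
φ3=240.0° → target in arm frame (-0.0479, -0.0629)
  A cos θ + B sin θ = C:  0.2279·cos θ + -0.4023·sin θ = -0.1234
  γ=atan2(-0.4023,0.2279)=-1.0554;  ψ=arccos(-0.2670)=1.8411;  θ3=γ+ψ≈0.7857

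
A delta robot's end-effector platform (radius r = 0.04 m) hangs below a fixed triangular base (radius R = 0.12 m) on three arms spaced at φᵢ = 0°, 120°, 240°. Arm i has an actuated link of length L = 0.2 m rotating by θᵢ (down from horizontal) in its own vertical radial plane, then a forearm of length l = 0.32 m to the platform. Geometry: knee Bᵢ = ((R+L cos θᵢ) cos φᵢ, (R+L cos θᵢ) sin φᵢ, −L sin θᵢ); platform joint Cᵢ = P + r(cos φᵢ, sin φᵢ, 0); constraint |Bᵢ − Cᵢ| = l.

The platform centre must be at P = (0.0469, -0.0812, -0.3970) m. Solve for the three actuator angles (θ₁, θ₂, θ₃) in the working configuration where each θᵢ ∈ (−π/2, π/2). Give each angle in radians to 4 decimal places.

θ₁ = 0.7852, θ₂ = 1.2214, θ₃ = 0.7853

arm 1 (φ=0.0°): x'=0.0469, y'=-0.0812
  e−x'=0.0331;  (l²−L²−(e−x')²−y'²−z²)/2L = -0.2572
  √(A²+B²)=0.3984;  θ1 = -1.4876+2.2728 ≈ 0.7852
rotate P by −φ2: (-0.0938, 0.0000, -0.3970)
  A cos θ + B sin θ = C:  0.1738·cos θ + -0.3970·sin θ = -0.3135
  θ2 = atan2(B,A) + arccos(C/0.4334) = 1.2214
arm 3 (φ=240.0°): x'=0.0469, y'=0.0812
  A=0.0331, B=-0.3970, C=(l²−L²−A²−y'²−z²)/(2L)=-0.2573
  γ=atan2(-0.3970,0.0331)=-1.4875;  ψ=arccos(-0.6458)=2.2728;  θ3=γ+ψ≈0.7853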